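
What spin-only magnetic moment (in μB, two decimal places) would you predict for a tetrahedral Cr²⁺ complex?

4.90 μB

Cr is in group 6, so Cr²⁺ is d⁴ (6 − 2 = 4).
Tetrahedral fields are weak (Δₜ ≈ 4/9 Δₒ), so electrons fill high-spin.
Configuration: e² t₂² → 4 unpaired electrons.
μ(spin-only) = √[4(4+2)] = √24 ≈ 4.90 μB.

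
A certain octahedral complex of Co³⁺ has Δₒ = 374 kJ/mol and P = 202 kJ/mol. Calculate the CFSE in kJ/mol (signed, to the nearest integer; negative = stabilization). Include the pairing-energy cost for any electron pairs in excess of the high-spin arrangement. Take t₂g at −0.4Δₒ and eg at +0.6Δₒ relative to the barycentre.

-494

Co³⁺: group 9, so d-count = 9 − 3 = 6.
Here Δₒ > P (374 > 202), so the low-spin state is favoured.
Filling d⁶ accordingly: t₂g⁶ eg⁰.
Orbital CFSE = -2.4Δₒ = -2.4 × 374 = -898 kJ/mol.
Excess pairs vs high-spin: 3 − 1 = 2; pairing cost = +404 kJ/mol.
Net CFSE = -898 + 404 = -494 kJ/mol.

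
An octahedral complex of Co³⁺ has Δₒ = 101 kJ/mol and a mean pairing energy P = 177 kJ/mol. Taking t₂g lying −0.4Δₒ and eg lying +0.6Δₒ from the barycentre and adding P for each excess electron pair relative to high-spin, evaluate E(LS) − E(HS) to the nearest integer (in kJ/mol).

152

Co³⁺: group 9, so d-count = 9 − 3 = 6.
High-spin d⁶ fills as t₂g⁴ eg² with CFSE 4(−0.4) + 2(+0.6) = -0.4Δₒ = -40 kJ/mol.
Low-spin t₂g⁶ eg⁰ gives -2.4Δₒ = -242 kJ/mol, but forming 2 extra pairs costs 2P = 354 kJ/mol, so E(LS) = -242 + 354 = 112 kJ/mol.
The difference is 112 − (-40) = 152 kJ/mol, so high-spin lies lower.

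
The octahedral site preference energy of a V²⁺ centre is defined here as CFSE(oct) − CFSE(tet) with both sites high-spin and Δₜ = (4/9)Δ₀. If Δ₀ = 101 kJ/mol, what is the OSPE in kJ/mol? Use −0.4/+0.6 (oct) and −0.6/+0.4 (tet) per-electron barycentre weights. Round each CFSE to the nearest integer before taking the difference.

Group 5 minus oxidation state +2 gives a d³ configuration for V²⁺.
Octahedral high-spin t₂g³ eg⁰: CFSE = -1.2 × 101 = -121 kJ/mol.
Tetrahedral e² t₂¹ gives -0.8Δₜ = -0.8 × (4/9) × 101 = -36 kJ/mol.
OSPE = CFSE(oct) − CFSE(tet) = -121 − (-36) = -85 kJ/mol.

-85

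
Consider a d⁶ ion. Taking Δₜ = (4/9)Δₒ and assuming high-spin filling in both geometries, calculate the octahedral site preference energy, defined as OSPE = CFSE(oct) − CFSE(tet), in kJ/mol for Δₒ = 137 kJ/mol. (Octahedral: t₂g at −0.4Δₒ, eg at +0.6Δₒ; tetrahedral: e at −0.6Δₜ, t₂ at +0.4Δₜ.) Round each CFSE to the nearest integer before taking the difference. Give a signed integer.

-18

Octahedral (high-spin): t₂g⁴ eg², CFSE = 4(−0.4) + 2(+0.6) = -0.4Δₒ = -0.4 × 137 = -55 kJ/mol.
Tetrahedral: e³ t₂³, CFSE = 3(−0.6) + 3(+0.4) = -0.6Δₜ = -0.6 × (4/9) × 137 = -37 kJ/mol.
Subtracting, OSPE = -55 − (-37) = -18 kJ/mol.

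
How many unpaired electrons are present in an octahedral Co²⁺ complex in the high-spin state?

3

Group 9 minus oxidation state +2 gives a d⁷ configuration for Co²⁺.
Configuration: t2g^5 e_g^2, giving 3 unpaired electrons.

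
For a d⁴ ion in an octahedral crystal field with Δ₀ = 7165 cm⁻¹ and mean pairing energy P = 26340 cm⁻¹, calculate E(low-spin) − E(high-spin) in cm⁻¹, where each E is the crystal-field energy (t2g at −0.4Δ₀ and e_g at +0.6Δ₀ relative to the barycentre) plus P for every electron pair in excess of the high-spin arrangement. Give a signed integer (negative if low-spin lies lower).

19175

High-spin d⁴ fills as t2g^3 e_g^1 with CFSE 3(−0.4) + 1(+0.6) = -0.6Δ₀ = -4299 cm⁻¹.
Low-spin: t2g^4 e_g^0, orbital CFSE = -1.6Δ₀ = -11464 cm⁻¹; plus 1 excess pair × P = +26340 cm⁻¹; total 14876 cm⁻¹.
Thus E(LS) − E(HS) = 19175 cm⁻¹.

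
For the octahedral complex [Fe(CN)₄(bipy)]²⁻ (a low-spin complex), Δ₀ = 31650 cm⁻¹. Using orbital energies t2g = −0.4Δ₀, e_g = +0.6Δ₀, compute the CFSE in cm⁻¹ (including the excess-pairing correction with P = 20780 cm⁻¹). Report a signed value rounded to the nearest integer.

-34400

Ligand charges: 4×(-1) from CN⁻ and 1×(+0) from bipy sum to -4; with overall charge -2, Fe is +2.
Fe²⁺: group 8, so d-count = 8 − 2 = 6.
Electron filling gives t2g^6 e_g^0.
Orbital CFSE = 6(-0.4) + 0(0.6) = -2.4Δ₀ = -2.4 × 31650 = -75960 cm⁻¹.
Relative to high-spin t2g^4 e_g^2 (1 paired), the low-spin configuration has 2 additional pairs, contributing +2 × 20780 = +41560 cm⁻¹.
Net CFSE = -75960 + 41560 = -34400 cm⁻¹.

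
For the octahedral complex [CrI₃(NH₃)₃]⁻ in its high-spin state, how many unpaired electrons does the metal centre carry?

Ligand charges: 3×(-1) from I⁻ and 3×(+0) from NH₃ sum to -3; with overall charge -1, Cr is +2.
Cr is in group 6, so Cr²⁺ is d⁴ (6 − 2 = 4).
Configuration: t2g^3 e_g^1, giving 4 unpaired electrons.

4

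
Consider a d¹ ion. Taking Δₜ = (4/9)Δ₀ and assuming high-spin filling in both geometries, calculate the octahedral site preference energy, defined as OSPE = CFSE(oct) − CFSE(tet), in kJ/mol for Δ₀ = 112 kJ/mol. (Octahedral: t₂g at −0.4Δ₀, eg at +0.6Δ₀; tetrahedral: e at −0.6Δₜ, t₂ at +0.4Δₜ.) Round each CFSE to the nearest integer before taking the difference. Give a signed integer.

Octahedral high-spin t₂g¹ eg⁰: CFSE = -0.4 × 112 = -45 kJ/mol.
Tetrahedral e¹ t₂⁰ gives -0.6Δₜ = -0.6 × (4/9) × 112 = -30 kJ/mol.
OSPE = CFSE(oct) − CFSE(tet) = -45 − (-30) = -15 kJ/mol.

-15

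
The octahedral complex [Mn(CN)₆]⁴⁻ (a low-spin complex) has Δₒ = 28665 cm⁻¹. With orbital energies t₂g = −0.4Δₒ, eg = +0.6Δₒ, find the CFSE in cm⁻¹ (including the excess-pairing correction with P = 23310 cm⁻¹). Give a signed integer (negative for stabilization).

-10710

Each CN⁻ contributes -1; 6 × (-1) = -6. With overall charge -4, Mn is in the +2 oxidation state.
Mn is in group 7, so Mn²⁺ is d⁵ (7 − 2 = 5).
The d⁵ electrons fill as t₂g⁵ eg⁰.
CFSE(orbital) = 5×(-0.4Δₒ) + 0×(0.6Δₒ) = -2.0Δₒ; with Δₒ = 28665 cm⁻¹ that is -57330 cm⁻¹.
High-spin d⁵ would be t₂g³ eg² with 0 pairs; low-spin has 2, so 2 excess pairs cost +2P = +46620 cm⁻¹.
Net CFSE = -57330 + 46620 = -10710 cm⁻¹.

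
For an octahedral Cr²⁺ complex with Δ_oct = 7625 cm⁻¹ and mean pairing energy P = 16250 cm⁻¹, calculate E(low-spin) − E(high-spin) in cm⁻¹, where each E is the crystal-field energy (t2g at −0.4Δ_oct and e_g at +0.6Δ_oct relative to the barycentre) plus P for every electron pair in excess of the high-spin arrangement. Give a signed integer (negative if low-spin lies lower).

8625

Cr sits in group 6; removing 2 electrons leaves Cr²⁺ with 6 − 2 = 4 d electrons.
High-spin d⁴ fills as t2g^3 e_g^1 with CFSE 3(−0.4) + 1(+0.6) = -0.6Δ_oct = -4575 cm⁻¹.
Low-spin t2g^4 e_g^0 gives -1.6Δ_oct = -12200 cm⁻¹, but forming 1 extra pair costs 1P = 16250 cm⁻¹, so E(LS) = -12200 + 16250 = 4050 cm⁻¹.
Thus E(LS) − E(HS) = 8625 cm⁻¹.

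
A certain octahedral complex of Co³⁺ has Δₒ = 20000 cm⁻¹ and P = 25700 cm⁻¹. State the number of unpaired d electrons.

Co³⁺: group 9, so d-count = 9 − 3 = 6.
Since Δₒ = 20000 cm⁻¹ < P = 25700 cm⁻¹, the complex adopts the high-spin configuration.
That gives t₂g⁴ eg².
Unpaired electrons: 4.

4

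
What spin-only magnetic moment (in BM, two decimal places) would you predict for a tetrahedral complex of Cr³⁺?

Cr sits in group 6; removing 3 electrons leaves Cr³⁺ with 6 − 3 = 3 d electrons.
Tetrahedral splitting is small, so the complex is high-spin.
Configuration: e² t₂¹ → 3 unpaired electrons.
μ(spin-only) = √[3(3+2)] = √15 ≈ 3.87 BM.

3.87 BM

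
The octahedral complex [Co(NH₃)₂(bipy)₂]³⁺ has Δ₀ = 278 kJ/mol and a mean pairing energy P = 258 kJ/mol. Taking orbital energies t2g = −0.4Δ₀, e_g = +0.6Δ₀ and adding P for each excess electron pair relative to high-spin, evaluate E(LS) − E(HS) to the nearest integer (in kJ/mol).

Ligand charges: 2×(+0) from NH₃ and 2×(+0) from bipy sum to +0; with overall charge +3, Co is +3.
Group 9 minus oxidation state +3 gives a d⁶ configuration for Co³⁺.
High-spin d⁶ fills as t2g^4 e_g^2 with CFSE 4(−0.4) + 2(+0.6) = -0.4Δ₀ = -111 kJ/mol.
Low-spin t2g^6 e_g^0 gives -2.4Δ₀ = -667 kJ/mol, but forming 2 extra pairs costs 2P = 516 kJ/mol, so E(LS) = -667 + 516 = -151 kJ/mol.
E(LS) − E(HS) = -151 − (-111) = -40 kJ/mol.

-40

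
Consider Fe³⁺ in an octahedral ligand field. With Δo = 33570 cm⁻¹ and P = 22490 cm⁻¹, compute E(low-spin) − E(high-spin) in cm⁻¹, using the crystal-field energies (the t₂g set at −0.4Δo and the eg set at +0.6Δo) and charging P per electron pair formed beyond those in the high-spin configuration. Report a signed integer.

-22160

Fe³⁺: group 8, so d-count = 8 − 3 = 5.
High-spin: t₂g³ eg², CFSE = 0.0Δo = 0 cm⁻¹.
For low-spin the configuration is t₂g⁵ eg⁰: orbital energy -2.0 × 33570 = -67140 cm⁻¹, and 2 additional pairs relative to high-spin add 44980 cm⁻¹, giving -22160 cm⁻¹.
Thus E(LS) − E(HS) = -22160 cm⁻¹.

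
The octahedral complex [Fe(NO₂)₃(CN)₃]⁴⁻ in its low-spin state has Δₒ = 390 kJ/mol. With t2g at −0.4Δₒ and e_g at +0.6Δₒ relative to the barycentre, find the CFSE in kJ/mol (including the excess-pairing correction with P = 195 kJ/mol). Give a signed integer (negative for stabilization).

Ligand charges: 3×(-1) from NO₂⁻ and 3×(-1) from CN⁻ sum to -6; with overall charge -4, Fe is +2.
Fe is in group 8, so Fe²⁺ is d⁶ (8 − 2 = 6).
Electron filling gives t2g^6 e_g^0.
The orbital stabilization is -2.4Δₒ = -2.4 × 390 = -936 kJ/mol.
Relative to high-spin t2g^4 e_g^2 (1 paired), the low-spin configuration has 2 additional pairs, contributing +2 × 195 = +390 kJ/mol.
Net CFSE = -936 + 390 = -546 kJ/mol.

-546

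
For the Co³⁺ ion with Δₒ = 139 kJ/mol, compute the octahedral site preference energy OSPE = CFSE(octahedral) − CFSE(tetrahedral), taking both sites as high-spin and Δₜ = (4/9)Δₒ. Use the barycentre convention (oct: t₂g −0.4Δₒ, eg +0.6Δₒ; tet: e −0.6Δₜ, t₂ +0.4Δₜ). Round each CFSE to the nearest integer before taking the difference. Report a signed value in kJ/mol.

-19

Co³⁺: group 9, so d-count = 9 − 3 = 6.
Octahedral high-spin t₂g⁴ eg²: CFSE = -0.4 × 139 = -56 kJ/mol.
In a tetrahedral site the filling is e³ t₂³: CFSE(tet) = -0.6Δₜ = -0.6 × (4/9)(139) = -37 kJ/mol.
OSPE = -56 − (-37) = -19 kJ/mol.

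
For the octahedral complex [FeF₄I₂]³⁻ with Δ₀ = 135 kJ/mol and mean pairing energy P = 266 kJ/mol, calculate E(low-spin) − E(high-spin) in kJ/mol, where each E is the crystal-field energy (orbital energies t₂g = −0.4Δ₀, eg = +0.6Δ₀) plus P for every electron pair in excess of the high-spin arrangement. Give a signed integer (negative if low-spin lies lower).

262

Ligand charges: 4×(-1) from F⁻ and 2×(-1) from I⁻ sum to -6; with overall charge -3, Fe is +3.
Fe³⁺: group 8, so d-count = 8 − 3 = 5.
High-spin: t₂g³ eg², CFSE = 0.0Δ₀ = 0 kJ/mol.
For low-spin the configuration is t₂g⁵ eg⁰: orbital energy -2.0 × 135 = -270 kJ/mol, and 2 additional pairs relative to high-spin add 532 kJ/mol, giving 262 kJ/mol.
The difference is 262 − (0) = 262 kJ/mol, so high-spin lies lower.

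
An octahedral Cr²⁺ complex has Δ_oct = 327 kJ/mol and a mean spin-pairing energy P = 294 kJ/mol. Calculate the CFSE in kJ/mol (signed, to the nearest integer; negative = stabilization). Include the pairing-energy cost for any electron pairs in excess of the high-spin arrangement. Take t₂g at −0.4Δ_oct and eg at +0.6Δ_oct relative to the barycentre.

-229

Group 6 minus oxidation state +2 gives a d⁴ configuration for Cr²⁺.
With Δ_oct > P the complex is low-spin.
Configuration: t₂g⁴ eg⁰.
Orbital CFSE = -1.6Δ_oct = -1.6 × 327 = -523 kJ/mol.
Excess pairs vs high-spin: 1 − 0 = 1; pairing cost = +294 kJ/mol.
Net CFSE = -523 + 294 = -229 kJ/mol.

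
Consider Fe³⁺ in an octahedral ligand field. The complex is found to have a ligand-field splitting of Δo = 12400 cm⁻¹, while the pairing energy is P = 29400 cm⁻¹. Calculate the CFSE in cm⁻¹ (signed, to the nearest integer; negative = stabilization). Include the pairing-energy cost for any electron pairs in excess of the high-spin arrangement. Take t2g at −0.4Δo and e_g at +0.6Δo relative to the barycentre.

0

Fe sits in group 8; removing 3 electrons leaves Fe³⁺ with 8 − 3 = 5 d electrons.
With Δo < P the complex is high-spin.
Filling d⁵ accordingly: t2g^3 e_g^2.
Orbital CFSE = 0.0Δo = 0.0 × 12400 = 0 cm⁻¹.
High-spin has no excess pairs, so no pairing correction applies.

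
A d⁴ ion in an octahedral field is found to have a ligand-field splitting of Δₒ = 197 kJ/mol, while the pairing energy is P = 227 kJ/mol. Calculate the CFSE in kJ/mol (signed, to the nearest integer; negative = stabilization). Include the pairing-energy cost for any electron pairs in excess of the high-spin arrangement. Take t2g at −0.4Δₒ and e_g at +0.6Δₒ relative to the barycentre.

Since Δₒ = 197 kJ/mol < P = 227 kJ/mol, the complex adopts the high-spin configuration.
Configuration: t2g^3 e_g^1.
Orbital CFSE = -0.6Δₒ = -0.6 × 197 = -118 kJ/mol.
High-spin has no excess pairs, so no pairing correction applies.

-118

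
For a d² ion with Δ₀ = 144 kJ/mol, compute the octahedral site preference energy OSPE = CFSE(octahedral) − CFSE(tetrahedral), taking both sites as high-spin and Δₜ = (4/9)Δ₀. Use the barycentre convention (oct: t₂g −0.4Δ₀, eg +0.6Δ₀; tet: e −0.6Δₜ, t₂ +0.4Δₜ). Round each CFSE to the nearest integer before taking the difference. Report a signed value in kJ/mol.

In an octahedral site d² (HS) is t₂g² eg⁰, giving CFSE(oct) = -0.8Δ₀ = -115 kJ/mol.
Tetrahedral: e² t₂⁰, CFSE = 2(−0.6) + 0(+0.4) = -1.2Δₜ = -1.2 × (4/9) × 144 = -77 kJ/mol.
Subtracting, OSPE = -115 − (-77) = -38 kJ/mol.

-38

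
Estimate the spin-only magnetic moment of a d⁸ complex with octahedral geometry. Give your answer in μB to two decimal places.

2.83 μB

Configuration: t₂g⁶ eg² → 2 unpaired electrons.
μ(spin-only) = √[2(2+2)] = √8 ≈ 2.83 μB.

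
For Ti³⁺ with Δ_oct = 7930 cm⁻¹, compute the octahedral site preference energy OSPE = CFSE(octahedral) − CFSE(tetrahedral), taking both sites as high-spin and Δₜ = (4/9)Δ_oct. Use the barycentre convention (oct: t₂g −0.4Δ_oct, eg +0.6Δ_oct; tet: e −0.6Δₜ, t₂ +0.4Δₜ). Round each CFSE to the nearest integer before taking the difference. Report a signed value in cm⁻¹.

Ti³⁺: group 4, so d-count = 4 − 3 = 1.
Octahedral high-spin t2g^1 e_g^0: CFSE = -0.4 × 7930 = -3172 cm⁻¹.
Tetrahedral e^1 t2^0 gives -0.6Δₜ = -0.6 × (4/9) × 7930 = -2115 cm⁻¹.
OSPE = CFSE(oct) − CFSE(tet) = -3172 − (-2115) = -1057 cm⁻¹.

-1057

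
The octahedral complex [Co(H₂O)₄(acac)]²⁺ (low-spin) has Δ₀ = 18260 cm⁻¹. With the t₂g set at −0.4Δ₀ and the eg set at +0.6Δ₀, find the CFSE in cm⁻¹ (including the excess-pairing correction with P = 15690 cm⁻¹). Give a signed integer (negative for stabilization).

-12444

Ligand charges: 4×(+0) from H₂O and 1×(-1) from acac⁻ sum to -1; with overall charge +2, Co is +3.
Co sits in group 9; removing 3 electrons leaves Co³⁺ with 9 − 3 = 6 d electrons.
Electron filling gives t₂g⁶ eg⁰.
Orbital CFSE = 6(-0.4) + 0(0.6) = -2.4Δ₀ = -2.4 × 18260 = -43824 cm⁻¹.
High-spin d⁶ would be t₂g⁴ eg² with 1 pair; low-spin has 3, so 2 excess pairs cost +2P = +31380 cm⁻¹.
Overall CFSE = -43824 + 31380 = -12444 cm⁻¹.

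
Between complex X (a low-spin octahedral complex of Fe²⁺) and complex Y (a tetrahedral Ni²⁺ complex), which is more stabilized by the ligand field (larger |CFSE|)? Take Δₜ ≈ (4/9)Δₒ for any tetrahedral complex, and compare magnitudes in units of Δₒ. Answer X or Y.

X

X: Group 8 minus oxidation state +2 gives a d⁶ configuration for Fe²⁺; t₂g⁶ eg⁰, CFSE = -2.4Δₒ.
Y: Ni sits in group 10; removing 2 electrons leaves Ni²⁺ with 10 − 2 = 8 d electrons; Tetrahedral splitting is small, so the complex is high-spin; e⁴ t₂⁴, CFSE = -0.8Δₜ ≈ -0.36Δₒ.
So X has the larger |CFSE|.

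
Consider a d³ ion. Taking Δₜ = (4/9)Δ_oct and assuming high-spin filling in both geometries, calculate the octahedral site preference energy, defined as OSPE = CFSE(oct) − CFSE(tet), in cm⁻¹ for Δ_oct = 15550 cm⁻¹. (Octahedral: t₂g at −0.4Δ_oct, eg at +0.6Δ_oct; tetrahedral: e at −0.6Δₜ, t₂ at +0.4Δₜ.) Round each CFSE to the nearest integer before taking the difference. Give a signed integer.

-13131

In an octahedral site d³ (HS) is t2g^3 e_g^0, giving CFSE(oct) = -1.2Δ_oct = -18660 cm⁻¹.
In a tetrahedral site the filling is e^2 t2^1: CFSE(tet) = -0.8Δₜ = -0.8 × (4/9)(15550) = -5529 cm⁻¹.
OSPE = CFSE(oct) − CFSE(tet) = -18660 − (-5529) = -13131 cm⁻¹.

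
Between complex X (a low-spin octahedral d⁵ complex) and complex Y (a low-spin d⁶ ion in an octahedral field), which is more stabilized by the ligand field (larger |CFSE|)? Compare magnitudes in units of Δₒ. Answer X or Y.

X: t2g^5 e_g^0, CFSE = -2.0Δₒ.
Y: t₂g⁶ eg⁰, CFSE = -2.4Δₒ.
So Y has the larger |CFSE|.

Y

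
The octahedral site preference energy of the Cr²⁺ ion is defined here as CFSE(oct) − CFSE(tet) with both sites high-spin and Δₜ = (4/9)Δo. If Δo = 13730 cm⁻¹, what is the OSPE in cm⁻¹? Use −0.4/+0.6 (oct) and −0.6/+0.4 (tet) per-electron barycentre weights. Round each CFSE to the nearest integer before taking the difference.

-5797

Cr is in group 6, so Cr²⁺ is d⁴ (6 − 2 = 4).
Octahedral high-spin t₂g³ eg¹: CFSE = -0.6 × 13730 = -8238 cm⁻¹.
Tetrahedral e² t₂² gives -0.4Δₜ = -0.4 × (4/9) × 13730 = -2441 cm⁻¹.
Subtracting, OSPE = -8238 − (-2441) = -5797 cm⁻¹.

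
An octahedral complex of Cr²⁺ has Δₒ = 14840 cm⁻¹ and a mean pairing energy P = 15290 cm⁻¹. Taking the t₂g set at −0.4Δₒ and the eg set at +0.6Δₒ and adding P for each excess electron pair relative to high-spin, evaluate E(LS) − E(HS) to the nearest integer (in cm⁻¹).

450

Cr is in group 6, so Cr²⁺ is d⁴ (6 − 2 = 4).
High-spin: t₂g³ eg¹, CFSE = -0.6Δₒ = -8904 cm⁻¹.
For low-spin the configuration is t₂g⁴ eg⁰: orbital energy -1.6 × 14840 = -23744 cm⁻¹, and 1 additional pair relative to high-spin adds 15290 cm⁻¹, giving -8454 cm⁻¹.
E(LS) − E(HS) = -8454 − (-8904) = 450 cm⁻¹.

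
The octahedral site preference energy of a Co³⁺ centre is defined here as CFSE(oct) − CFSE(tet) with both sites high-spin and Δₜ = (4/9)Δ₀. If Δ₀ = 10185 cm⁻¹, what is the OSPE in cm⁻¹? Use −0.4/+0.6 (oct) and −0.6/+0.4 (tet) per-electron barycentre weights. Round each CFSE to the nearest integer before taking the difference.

-1358

Co³⁺: group 9, so d-count = 9 − 3 = 6.
Octahedral (high-spin): t₂g⁴ eg², CFSE = 4(−0.4) + 2(+0.6) = -0.4Δ₀ = -0.4 × 10185 = -4074 cm⁻¹.
Tetrahedral e³ t₂³ gives -0.6Δₜ = -0.6 × (4/9) × 10185 = -2716 cm⁻¹.
OSPE = CFSE(oct) − CFSE(tet) = -4074 − (-2716) = -1358 cm⁻¹.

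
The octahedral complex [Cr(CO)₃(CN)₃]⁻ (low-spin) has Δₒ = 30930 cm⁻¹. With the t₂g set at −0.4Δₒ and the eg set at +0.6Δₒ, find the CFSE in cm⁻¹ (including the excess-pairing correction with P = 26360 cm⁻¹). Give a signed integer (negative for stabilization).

-23128

Ligand charges: 3×(+0) from CO and 3×(-1) from CN⁻ sum to -3; with overall charge -1, Cr is +2.
Cr²⁺: group 6, so d-count = 6 − 2 = 4.
The d⁴ electrons fill as t₂g⁴ eg⁰.
CFSE(orbital) = 4×(-0.4Δₒ) + 0×(0.6Δₒ) = -1.6Δₒ; with Δₒ = 30930 cm⁻¹ that is -49488 cm⁻¹.
Relative to high-spin t₂g³ eg¹ (0 paired), the low-spin configuration has 1 additional pair, contributing +1 × 26360 = +26360 cm⁻¹.
Net CFSE = -49488 + 26360 = -23128 cm⁻¹.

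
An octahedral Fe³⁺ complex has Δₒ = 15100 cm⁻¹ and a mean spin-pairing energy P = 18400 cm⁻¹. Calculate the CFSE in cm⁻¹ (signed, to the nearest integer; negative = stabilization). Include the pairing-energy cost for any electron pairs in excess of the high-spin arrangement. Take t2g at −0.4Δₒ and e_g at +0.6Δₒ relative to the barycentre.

Group 8 minus oxidation state +3 gives a d⁵ configuration for Fe³⁺.
With Δₒ < P the complex is high-spin.
Filling d⁵ accordingly: t2g^3 e_g^2.
Orbital CFSE = 0.0Δₒ = 0.0 × 15100 = 0 cm⁻¹.
High-spin has no excess pairs, so no pairing correction applies.

0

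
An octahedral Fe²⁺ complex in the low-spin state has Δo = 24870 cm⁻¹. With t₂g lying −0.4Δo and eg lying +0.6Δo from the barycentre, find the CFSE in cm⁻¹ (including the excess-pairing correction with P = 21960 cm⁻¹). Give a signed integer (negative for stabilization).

-15768

Group 8 minus oxidation state +2 gives a d⁶ configuration for Fe²⁺.
The d⁶ electrons fill as t₂g⁶ eg⁰.
Orbital CFSE = 6(-0.4) + 0(0.6) = -2.4Δo = -2.4 × 24870 = -59688 cm⁻¹.
High-spin d⁶ would be t₂g⁴ eg² with 1 pair; low-spin has 3, so 2 excess pairs cost +2P = +43920 cm⁻¹.
Net CFSE = -59688 + 43920 = -15768 cm⁻¹.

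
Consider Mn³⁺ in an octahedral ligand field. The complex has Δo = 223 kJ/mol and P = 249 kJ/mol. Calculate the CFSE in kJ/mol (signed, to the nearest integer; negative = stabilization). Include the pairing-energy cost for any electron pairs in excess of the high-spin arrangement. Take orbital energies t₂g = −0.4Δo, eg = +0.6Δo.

Group 7 minus oxidation state +3 gives a d⁴ configuration for Mn³⁺.
With Δo < P the complex is high-spin.
Filling d⁴ accordingly: t₂g³ eg¹.
Orbital CFSE = -0.6Δo = -0.6 × 223 = -134 kJ/mol.
High-spin has no excess pairs, so no pairing correction applies.

-134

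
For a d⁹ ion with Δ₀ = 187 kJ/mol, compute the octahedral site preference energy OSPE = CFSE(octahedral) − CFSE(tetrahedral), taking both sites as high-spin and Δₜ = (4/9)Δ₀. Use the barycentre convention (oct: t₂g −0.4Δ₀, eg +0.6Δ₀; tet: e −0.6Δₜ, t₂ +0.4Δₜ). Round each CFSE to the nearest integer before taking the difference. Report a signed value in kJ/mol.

-79

Octahedral (high-spin): t₂g⁶ eg³, CFSE = 6(−0.4) + 3(+0.6) = -0.6Δ₀ = -0.6 × 187 = -112 kJ/mol.
Tetrahedral e⁴ t₂⁵ gives -0.4Δₜ = -0.4 × (4/9) × 187 = -33 kJ/mol.
OSPE = -112 − (-33) = -79 kJ/mol.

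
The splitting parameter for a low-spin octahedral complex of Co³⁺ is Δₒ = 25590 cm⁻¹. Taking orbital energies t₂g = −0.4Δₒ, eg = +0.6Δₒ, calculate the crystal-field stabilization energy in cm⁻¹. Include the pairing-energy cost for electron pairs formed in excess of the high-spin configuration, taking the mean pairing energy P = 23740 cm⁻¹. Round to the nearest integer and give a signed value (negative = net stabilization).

Co³⁺: group 9, so d-count = 9 − 3 = 6.
The d⁶ electrons fill as t₂g⁶ eg⁰.
Orbital CFSE = 6(-0.4) + 0(0.6) = -2.4Δₒ = -2.4 × 25590 = -61416 cm⁻¹.
Relative to high-spin t₂g⁴ eg² (1 paired), the low-spin configuration has 2 additional pairs, contributing +2 × 23740 = +47480 cm⁻¹.
Combining: -61416 + 47480 = -13936 cm⁻¹.

-13936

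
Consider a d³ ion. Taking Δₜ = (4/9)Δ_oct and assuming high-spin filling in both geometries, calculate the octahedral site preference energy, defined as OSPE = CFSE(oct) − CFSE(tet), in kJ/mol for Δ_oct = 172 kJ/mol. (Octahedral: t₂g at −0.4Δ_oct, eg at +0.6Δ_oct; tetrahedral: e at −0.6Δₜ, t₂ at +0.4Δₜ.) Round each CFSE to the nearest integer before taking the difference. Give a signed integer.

-145

Octahedral high-spin t₂g³ eg⁰: CFSE = -1.2 × 172 = -206 kJ/mol.
In a tetrahedral site the filling is e² t₂¹: CFSE(tet) = -0.8Δₜ = -0.8 × (4/9)(172) = -61 kJ/mol.
Subtracting, OSPE = -206 − (-61) = -145 kJ/mol.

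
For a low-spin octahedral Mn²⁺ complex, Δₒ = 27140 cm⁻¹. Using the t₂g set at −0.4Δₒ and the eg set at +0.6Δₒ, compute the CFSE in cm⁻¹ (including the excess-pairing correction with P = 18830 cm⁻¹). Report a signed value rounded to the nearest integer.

-16620

Mn is in group 7, so Mn²⁺ is d⁵ (7 − 2 = 5).
The d⁵ electrons fill as t₂g⁵ eg⁰.
Orbital CFSE = 5(-0.4) + 0(0.6) = -2.0Δₒ = -2.0 × 27140 = -54280 cm⁻¹.
High-spin d⁵ would be t₂g³ eg² with 0 pairs; low-spin has 2, so 2 excess pairs cost +2P = +37660 cm⁻¹.
Combining: -54280 + 37660 = -16620 cm⁻¹.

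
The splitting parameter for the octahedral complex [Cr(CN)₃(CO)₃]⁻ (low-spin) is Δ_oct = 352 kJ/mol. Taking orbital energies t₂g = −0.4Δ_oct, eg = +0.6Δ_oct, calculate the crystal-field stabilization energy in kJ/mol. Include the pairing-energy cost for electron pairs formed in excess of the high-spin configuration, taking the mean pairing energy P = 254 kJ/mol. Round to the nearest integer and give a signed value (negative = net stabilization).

Ligand charges: 3×(-1) from CN⁻ and 3×(+0) from CO sum to -3; with overall charge -1, Cr is +2.
Cr²⁺: group 6, so d-count = 6 − 2 = 4.
Electron filling gives t₂g⁴ eg⁰.
The orbital stabilization is -1.6Δ_oct = -1.6 × 352 = -563 kJ/mol.
Pairing penalty: 1 pair vs 0 in the high-spin reference → 1 extra × P = 254 kJ/mol.
Net CFSE = -563 + 254 = -309 kJ/mol.

-309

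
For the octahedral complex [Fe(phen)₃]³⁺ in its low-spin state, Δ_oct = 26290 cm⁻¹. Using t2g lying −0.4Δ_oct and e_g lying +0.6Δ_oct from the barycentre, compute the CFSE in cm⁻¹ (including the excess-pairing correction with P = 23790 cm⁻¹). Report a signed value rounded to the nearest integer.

phen is neutral, so the +3 overall charge sits on Fe: oxidation state +3.
Fe sits in group 8; removing 3 electrons leaves Fe³⁺ with 8 − 3 = 5 d electrons.
The d⁵ electrons fill as t2g^5 e_g^0.
Orbital CFSE = 5(-0.4) + 0(0.6) = -2.0Δ_oct = -2.0 × 26290 = -52580 cm⁻¹.
Relative to high-spin t2g^3 e_g^2 (0 paired), the low-spin configuration has 2 additional pairs, contributing +2 × 23790 = +47580 cm⁻¹.
Combining: -52580 + 47580 = -5000 cm⁻¹.

-5000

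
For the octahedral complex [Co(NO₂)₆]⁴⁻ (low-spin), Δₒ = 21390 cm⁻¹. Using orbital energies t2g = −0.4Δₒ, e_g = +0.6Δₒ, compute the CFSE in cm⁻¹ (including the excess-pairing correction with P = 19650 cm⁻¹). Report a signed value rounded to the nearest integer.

-18852

Each NO₂⁻ contributes -1; 6 × (-1) = -6. With overall charge -4, Co is in the +2 oxidation state.
Co²⁺: group 9, so d-count = 9 − 2 = 7.
Configuration: t2g^6 e_g^1.
CFSE(orbital) = 6×(-0.4Δₒ) + 1×(0.6Δₒ) = -1.8Δₒ; with Δₒ = 21390 cm⁻¹ that is -38502 cm⁻¹.
Pairing penalty: 3 pairs vs 2 in the high-spin reference → 1 extra × P = 19650 cm⁻¹.
Combining: -38502 + 19650 = -18852 cm⁻¹.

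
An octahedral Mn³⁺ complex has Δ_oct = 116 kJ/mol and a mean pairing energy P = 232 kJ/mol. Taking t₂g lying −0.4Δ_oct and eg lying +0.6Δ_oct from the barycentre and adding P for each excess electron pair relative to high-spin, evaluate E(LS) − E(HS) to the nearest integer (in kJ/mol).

116

Mn³⁺: group 7, so d-count = 7 − 3 = 4.
In the high-spin limit (t₂g³ eg¹) the orbital term is -0.6Δ_oct = -70 kJ/mol, with no excess pairing.
For low-spin the configuration is t₂g⁴ eg⁰: orbital energy -1.6 × 116 = -186 kJ/mol, and 1 additional pair relative to high-spin adds 232 kJ/mol, giving 46 kJ/mol.
E(LS) − E(HS) = 46 − (-70) = 116 kJ/mol.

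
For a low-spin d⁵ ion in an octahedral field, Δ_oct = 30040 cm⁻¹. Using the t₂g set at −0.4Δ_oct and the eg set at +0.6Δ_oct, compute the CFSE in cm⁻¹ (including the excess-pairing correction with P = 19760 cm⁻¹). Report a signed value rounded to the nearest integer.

-20560

Electron filling gives t₂g⁵ eg⁰.
Orbital CFSE = 5(-0.4) + 0(0.6) = -2.0Δ_oct = -2.0 × 30040 = -60080 cm⁻¹.
Pairing penalty: 2 pairs vs 0 in the high-spin reference → 2 extra × P = 39520 cm⁻¹.
Net CFSE = -60080 + 39520 = -20560 cm⁻¹.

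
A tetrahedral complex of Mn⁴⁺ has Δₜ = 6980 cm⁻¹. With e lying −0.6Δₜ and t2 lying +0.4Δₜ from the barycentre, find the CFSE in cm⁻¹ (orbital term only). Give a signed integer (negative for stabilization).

-5584

Mn⁴⁺: group 7, so d-count = 7 − 4 = 3.
Tetrahedral fields are weak (Δₜ ≈ 4/9 Δₒ), so electrons fill high-spin.
Configuration: e^2 t2^1.
Orbital CFSE = 2(-0.6) + 1(0.4) = -0.8Δₜ = -0.8 × 6980 = -5584 cm⁻¹.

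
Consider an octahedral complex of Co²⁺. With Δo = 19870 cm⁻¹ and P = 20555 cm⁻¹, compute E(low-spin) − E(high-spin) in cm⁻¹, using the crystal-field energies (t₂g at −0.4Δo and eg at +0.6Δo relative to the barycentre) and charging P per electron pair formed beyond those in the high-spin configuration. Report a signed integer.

685

Co sits in group 9; removing 2 electrons leaves Co²⁺ with 9 − 2 = 7 d electrons.
High-spin d⁷ fills as t₂g⁵ eg² with CFSE 5(−0.4) + 2(+0.6) = -0.8Δo = -15896 cm⁻¹.
Low-spin t₂g⁶ eg¹ gives -1.8Δo = -35766 cm⁻¹, but forming 1 extra pair costs 1P = 20555 cm⁻¹, so E(LS) = -35766 + 20555 = -15211 cm⁻¹.
E(LS) − E(HS) = -15211 − (-15896) = 685 cm⁻¹.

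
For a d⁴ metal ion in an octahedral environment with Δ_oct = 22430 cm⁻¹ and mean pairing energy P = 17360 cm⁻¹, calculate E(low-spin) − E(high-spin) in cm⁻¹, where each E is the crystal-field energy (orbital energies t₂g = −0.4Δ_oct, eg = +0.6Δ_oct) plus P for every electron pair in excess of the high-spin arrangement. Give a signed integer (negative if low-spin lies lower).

-5070

In the high-spin limit (t₂g³ eg¹) the orbital term is -0.6Δ_oct = -13458 cm⁻¹, with no excess pairing.
Low-spin t₂g⁴ eg⁰ gives -1.6Δ_oct = -35888 cm⁻¹, but forming 1 extra pair costs 1P = 17360 cm⁻¹, so E(LS) = -35888 + 17360 = -18528 cm⁻¹.
E(LS) − E(HS) = -18528 − (-13458) = -5070 cm⁻¹.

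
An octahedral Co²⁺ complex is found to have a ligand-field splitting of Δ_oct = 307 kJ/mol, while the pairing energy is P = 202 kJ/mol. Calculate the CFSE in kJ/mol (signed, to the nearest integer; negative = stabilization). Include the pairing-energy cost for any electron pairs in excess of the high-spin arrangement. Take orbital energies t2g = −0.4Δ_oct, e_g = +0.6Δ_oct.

Co sits in group 9; removing 2 electrons leaves Co²⁺ with 9 − 2 = 7 d electrons.
With Δ_oct > P the complex is low-spin.
That gives t2g^6 e_g^1.
Orbital CFSE = -1.8Δ_oct = -1.8 × 307 = -553 kJ/mol.
Excess pairs vs high-spin: 3 − 2 = 1; pairing cost = +202 kJ/mol.
Net CFSE = -553 + 202 = -351 kJ/mol.

-351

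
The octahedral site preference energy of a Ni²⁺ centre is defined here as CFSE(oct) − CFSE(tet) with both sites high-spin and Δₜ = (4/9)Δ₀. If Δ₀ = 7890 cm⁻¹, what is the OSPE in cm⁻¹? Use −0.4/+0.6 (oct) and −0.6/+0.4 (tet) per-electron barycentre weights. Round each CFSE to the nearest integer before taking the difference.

Ni is in group 10, so Ni²⁺ is d⁸ (10 − 2 = 8).
Octahedral high-spin t2g^6 e_g^2: CFSE = -1.2 × 7890 = -9468 cm⁻¹.
Tetrahedral e^4 t2^4 gives -0.8Δₜ = -0.8 × (4/9) × 7890 = -2805 cm⁻¹.
OSPE = CFSE(oct) − CFSE(tet) = -9468 − (-2805) = -6663 cm⁻¹.

-6663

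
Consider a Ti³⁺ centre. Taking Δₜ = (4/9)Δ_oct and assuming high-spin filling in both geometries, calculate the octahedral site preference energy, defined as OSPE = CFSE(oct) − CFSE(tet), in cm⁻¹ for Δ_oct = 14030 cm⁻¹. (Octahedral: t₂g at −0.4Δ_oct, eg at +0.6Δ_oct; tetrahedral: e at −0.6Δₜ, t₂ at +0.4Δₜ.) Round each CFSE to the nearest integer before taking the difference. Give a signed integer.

-1871

Ti sits in group 4; removing 3 electrons leaves Ti³⁺ with 4 − 3 = 1 d electrons.
Octahedral high-spin t₂g¹ eg⁰: CFSE = -0.4 × 14030 = -5612 cm⁻¹.
Tetrahedral e¹ t₂⁰ gives -0.6Δₜ = -0.6 × (4/9) × 14030 = -3741 cm⁻¹.
OSPE = -5612 − (-3741) = -1871 cm⁻¹.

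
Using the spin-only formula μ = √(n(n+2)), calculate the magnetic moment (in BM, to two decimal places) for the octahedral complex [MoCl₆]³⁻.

Each Cl⁻ contributes -1; 6 × (-1) = -6. With overall charge -3, Mo is in the +3 oxidation state.
Group 6 minus oxidation state +3 gives a d³ configuration for Mo³⁺.
Configuration: t2g^3 e_g^0 → 3 unpaired electrons.
μ(spin-only) = √[3(3+2)] = √15 ≈ 3.87 BM.

3.87 BM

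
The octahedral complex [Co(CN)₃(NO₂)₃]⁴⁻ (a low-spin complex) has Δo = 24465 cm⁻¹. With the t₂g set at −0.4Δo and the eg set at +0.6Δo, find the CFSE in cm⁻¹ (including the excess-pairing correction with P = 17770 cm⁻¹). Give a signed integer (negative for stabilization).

-26267

Ligand charges: 3×(-1) from CN⁻ and 3×(-1) from NO₂⁻ sum to -6; with overall charge -4, Co is +2.
Group 9 minus oxidation state +2 gives a d⁷ configuration for Co²⁺.
Electron filling gives t₂g⁶ eg¹.
Orbital CFSE = 6(-0.4) + 1(0.6) = -1.8Δo = -1.8 × 24465 = -44037 cm⁻¹.
Pairing penalty: 3 pairs vs 2 in the high-spin reference → 1 extra × P = 17770 cm⁻¹.
Overall CFSE = -44037 + 17770 = -26267 cm⁻¹.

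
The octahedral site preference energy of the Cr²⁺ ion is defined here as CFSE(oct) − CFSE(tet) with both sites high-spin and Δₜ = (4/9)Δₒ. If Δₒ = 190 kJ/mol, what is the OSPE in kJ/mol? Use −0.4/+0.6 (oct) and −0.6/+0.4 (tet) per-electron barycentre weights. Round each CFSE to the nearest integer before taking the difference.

Cr is in group 6, so Cr²⁺ is d⁴ (6 − 2 = 4).
Octahedral (high-spin): t₂g³ eg¹, CFSE = 3(−0.4) + 1(+0.6) = -0.6Δₒ = -0.6 × 190 = -114 kJ/mol.
Tetrahedral: e² t₂², CFSE = 2(−0.6) + 2(+0.4) = -0.4Δₜ = -0.4 × (4/9) × 190 = -34 kJ/mol.
OSPE = CFSE(oct) − CFSE(tet) = -114 − (-34) = -80 kJ/mol.

-80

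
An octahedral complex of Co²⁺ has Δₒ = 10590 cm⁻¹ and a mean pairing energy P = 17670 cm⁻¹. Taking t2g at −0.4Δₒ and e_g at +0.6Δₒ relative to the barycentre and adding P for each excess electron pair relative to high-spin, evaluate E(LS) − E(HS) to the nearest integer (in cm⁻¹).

7080

Co sits in group 9; removing 2 electrons leaves Co²⁺ with 9 − 2 = 7 d electrons.
High-spin d⁷ fills as t2g^5 e_g^2 with CFSE 5(−0.4) + 2(+0.6) = -0.8Δₒ = -8472 cm⁻¹.
Low-spin t2g^6 e_g^1 gives -1.8Δₒ = -19062 cm⁻¹, but forming 1 extra pair costs 1P = 17670 cm⁻¹, so E(LS) = -19062 + 17670 = -1392 cm⁻¹.
The difference is -1392 − (-8472) = 7080 cm⁻¹, so high-spin lies lower.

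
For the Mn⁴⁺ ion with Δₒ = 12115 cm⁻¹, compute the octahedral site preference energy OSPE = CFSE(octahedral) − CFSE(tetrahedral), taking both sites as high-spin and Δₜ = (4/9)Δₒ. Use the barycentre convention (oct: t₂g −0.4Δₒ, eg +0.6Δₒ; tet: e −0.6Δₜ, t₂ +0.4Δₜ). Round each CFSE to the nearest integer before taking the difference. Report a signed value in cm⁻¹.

-10230

Mn sits in group 7; removing 4 electrons leaves Mn⁴⁺ with 7 − 4 = 3 d electrons.
Octahedral high-spin t₂g³ eg⁰: CFSE = -1.2 × 12115 = -14538 cm⁻¹.
Tetrahedral: e² t₂¹, CFSE = 2(−0.6) + 1(+0.4) = -0.8Δₜ = -0.8 × (4/9) × 12115 = -4308 cm⁻¹.
Subtracting, OSPE = -14538 − (-4308) = -10230 cm⁻¹.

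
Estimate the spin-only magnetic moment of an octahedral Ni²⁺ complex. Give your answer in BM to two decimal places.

2.83 BM

Ni is in group 10, so Ni²⁺ is d⁸ (10 − 2 = 8).
Configuration: t2g^6 e_g^2 → 2 unpaired electrons.
μ(spin-only) = √[2(2+2)] = √8 ≈ 2.83 BM.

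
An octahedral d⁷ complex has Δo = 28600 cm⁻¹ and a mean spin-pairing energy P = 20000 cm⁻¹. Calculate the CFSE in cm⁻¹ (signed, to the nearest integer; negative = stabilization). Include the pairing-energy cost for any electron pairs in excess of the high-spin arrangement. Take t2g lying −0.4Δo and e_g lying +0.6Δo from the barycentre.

-31480

Here Δo > P (28600 > 20000), so the low-spin state is favoured.
Filling d⁷ accordingly: t2g^6 e_g^1.
Orbital CFSE = -1.8Δo = -1.8 × 28600 = -51480 cm⁻¹.
Excess pairs vs high-spin: 3 − 2 = 1; pairing cost = +20000 cm⁻¹.
Net CFSE = -51480 + 20000 = -31480 cm⁻¹.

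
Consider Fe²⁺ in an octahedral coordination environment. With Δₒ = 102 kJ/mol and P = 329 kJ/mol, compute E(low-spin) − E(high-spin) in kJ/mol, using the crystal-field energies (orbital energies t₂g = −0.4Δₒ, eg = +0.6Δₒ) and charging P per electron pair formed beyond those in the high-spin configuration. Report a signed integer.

Fe sits in group 8; removing 2 electrons leaves Fe²⁺ with 8 − 2 = 6 d electrons.
In the high-spin limit (t₂g⁴ eg²) the orbital term is -0.4Δₒ = -41 kJ/mol, with no excess pairing.
Low-spin t₂g⁶ eg⁰ gives -2.4Δₒ = -245 kJ/mol, but forming 2 extra pairs costs 2P = 658 kJ/mol, so E(LS) = -245 + 658 = 413 kJ/mol.
Thus E(LS) − E(HS) = 454 kJ/mol.

454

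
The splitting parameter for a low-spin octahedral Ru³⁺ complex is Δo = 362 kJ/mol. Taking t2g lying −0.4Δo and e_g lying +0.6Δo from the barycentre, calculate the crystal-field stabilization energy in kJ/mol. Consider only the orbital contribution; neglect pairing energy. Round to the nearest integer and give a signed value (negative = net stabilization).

Group 8 minus oxidation state +3 gives a d⁵ configuration for Ru³⁺.
Electron filling gives t2g^5 e_g^0.
CFSE(orbital) = 5×(-0.4Δo) + 0×(0.6Δo) = -2.0Δo; with Δo = 362 kJ/mol that is -724 kJ/mol.

-724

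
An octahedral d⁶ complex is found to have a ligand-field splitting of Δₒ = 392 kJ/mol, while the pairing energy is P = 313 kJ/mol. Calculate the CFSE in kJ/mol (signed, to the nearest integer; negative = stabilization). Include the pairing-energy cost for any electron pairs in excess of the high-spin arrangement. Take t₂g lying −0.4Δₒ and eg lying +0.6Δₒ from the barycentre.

Δₒ > P, so pairing is preferred: the ground state is low-spin.
Filling d⁶ accordingly: t₂g⁶ eg⁰.
Orbital CFSE = -2.4Δₒ = -2.4 × 392 = -941 kJ/mol.
Excess pairs vs high-spin: 3 − 1 = 2; pairing cost = +626 kJ/mol.
Net CFSE = -941 + 626 = -315 kJ/mol.

-315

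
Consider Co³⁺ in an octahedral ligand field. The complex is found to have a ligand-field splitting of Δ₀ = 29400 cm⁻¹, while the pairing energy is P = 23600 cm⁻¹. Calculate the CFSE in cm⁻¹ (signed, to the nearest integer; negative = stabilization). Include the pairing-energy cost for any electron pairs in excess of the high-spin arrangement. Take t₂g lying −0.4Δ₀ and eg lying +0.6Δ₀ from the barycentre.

-23360

Co³⁺: group 9, so d-count = 9 − 3 = 6.
Since Δ₀ = 29400 cm⁻¹ > P = 23600 cm⁻¹, the complex adopts the low-spin configuration.
Configuration: t₂g⁶ eg⁰.
Orbital CFSE = -2.4Δ₀ = -2.4 × 29400 = -70560 cm⁻¹.
Excess pairs vs high-spin: 3 − 1 = 2; pairing cost = +47200 cm⁻¹.
Net CFSE = -70560 + 47200 = -23360 cm⁻¹.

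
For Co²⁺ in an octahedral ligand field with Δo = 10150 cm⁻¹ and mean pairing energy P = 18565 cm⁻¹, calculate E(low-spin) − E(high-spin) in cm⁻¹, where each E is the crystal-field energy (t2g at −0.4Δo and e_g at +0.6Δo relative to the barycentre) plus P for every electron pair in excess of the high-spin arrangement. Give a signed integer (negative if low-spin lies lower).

Co is in group 9, so Co²⁺ is d⁷ (9 − 2 = 7).
High-spin d⁷ fills as t2g^5 e_g^2 with CFSE 5(−0.4) + 2(+0.6) = -0.8Δo = -8120 cm⁻¹.
Low-spin t2g^6 e_g^1 gives -1.8Δo = -18270 cm⁻¹, but forming 1 extra pair costs 1P = 18565 cm⁻¹, so E(LS) = -18270 + 18565 = 295 cm⁻¹.
The difference is 295 − (-8120) = 8415 cm⁻¹, so high-spin lies lower.

8415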